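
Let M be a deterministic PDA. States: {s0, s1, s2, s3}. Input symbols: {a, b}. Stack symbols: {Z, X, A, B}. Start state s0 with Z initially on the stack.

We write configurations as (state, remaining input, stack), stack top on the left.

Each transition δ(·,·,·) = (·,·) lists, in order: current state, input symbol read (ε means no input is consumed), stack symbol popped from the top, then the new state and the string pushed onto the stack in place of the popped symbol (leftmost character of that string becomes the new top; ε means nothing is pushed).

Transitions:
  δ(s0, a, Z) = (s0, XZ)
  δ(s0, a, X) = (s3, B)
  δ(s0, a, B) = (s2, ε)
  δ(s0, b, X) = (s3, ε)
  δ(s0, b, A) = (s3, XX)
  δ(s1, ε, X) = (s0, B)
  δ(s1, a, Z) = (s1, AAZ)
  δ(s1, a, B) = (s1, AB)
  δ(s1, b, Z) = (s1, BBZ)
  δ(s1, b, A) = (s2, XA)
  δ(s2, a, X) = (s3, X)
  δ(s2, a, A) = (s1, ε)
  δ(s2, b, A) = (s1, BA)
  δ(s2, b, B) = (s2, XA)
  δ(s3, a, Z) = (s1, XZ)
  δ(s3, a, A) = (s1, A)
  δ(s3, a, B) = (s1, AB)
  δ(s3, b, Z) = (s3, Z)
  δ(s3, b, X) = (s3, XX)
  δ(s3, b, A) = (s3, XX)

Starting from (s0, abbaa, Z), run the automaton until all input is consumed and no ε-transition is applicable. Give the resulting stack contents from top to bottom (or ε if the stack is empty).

Z

(s0, abbaa, Z) ⊢ (s0, bbaa, XZ) ⊢ (s3, baa, Z) ⊢ (s3, aa, Z) ⊢ (s1, a, XZ) ⊢ (s0, a, BZ) ⊢ (s2, ε, Z)
All input consumed in state s2 with stack Z.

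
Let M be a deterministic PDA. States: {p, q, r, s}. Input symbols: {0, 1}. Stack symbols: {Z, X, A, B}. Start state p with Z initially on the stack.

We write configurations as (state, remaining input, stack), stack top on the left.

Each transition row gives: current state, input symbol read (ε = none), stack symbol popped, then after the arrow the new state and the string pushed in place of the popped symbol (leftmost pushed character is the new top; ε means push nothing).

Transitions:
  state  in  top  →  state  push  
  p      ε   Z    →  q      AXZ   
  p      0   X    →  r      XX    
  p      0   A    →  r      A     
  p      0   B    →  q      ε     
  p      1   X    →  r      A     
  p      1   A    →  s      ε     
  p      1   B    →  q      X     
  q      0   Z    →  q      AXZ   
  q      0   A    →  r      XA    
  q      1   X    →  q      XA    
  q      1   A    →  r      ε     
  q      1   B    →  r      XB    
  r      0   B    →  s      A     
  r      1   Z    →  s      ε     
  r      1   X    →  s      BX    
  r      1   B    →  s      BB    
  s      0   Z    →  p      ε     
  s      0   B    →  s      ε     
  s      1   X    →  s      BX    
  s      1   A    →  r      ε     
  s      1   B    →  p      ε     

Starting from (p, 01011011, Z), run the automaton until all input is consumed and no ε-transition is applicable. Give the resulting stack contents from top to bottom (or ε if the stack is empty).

XXAXZ

(p, 01011011, Z)
  ε-move, top Z: go to q, push AXZ → (q, 01011011, AXZ)
  read 0, top A: go to r, push XA → (r, 1011011, XAXZ)
  read 1, top X: go to s, push BX → (s, 011011, BXAXZ)
  read 0, top B: go to s, push ε → (s, 11011, XAXZ)
  read 1, top X: go to s, push BX → (s, 1011, BXAXZ)
  read 1, top B: go to p, push ε → (p, 011, XAXZ)
  read 0, top X: go to r, push XX → (r, 11, XXAXZ)
  read 1, top X: go to s, push BX → (s, 1, BXXAXZ)
  read 1, top B: go to p, push ε → (p, ε, XXAXZ)
All input consumed in state p with stack XXAXZ.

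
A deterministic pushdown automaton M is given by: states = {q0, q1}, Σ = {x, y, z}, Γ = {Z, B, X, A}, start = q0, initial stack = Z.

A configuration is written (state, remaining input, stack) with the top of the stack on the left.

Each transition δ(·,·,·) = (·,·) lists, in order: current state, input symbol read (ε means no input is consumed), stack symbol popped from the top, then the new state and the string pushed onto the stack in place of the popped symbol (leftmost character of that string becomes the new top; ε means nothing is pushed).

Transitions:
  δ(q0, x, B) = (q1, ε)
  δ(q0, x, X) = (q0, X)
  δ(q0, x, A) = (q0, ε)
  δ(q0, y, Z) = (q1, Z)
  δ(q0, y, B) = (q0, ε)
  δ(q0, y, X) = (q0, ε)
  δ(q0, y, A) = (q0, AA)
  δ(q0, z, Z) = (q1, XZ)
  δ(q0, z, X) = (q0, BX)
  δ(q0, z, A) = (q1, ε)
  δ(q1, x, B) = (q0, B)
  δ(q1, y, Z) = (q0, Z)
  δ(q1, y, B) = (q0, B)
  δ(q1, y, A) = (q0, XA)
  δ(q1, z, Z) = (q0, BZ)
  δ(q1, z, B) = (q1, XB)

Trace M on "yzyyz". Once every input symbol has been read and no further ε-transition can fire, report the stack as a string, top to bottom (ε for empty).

BZ

(q0, yzyyz, Z)
  read y, top Z: go to q1, push Z → (q1, zyyz, Z)
  read z, top Z: go to q0, push BZ → (q0, yyz, BZ)
  read y, top B: go to q0, push ε → (q0, yz, Z)
  read y, top Z: go to q1, push Z → (q1, z, Z)
  read z, top Z: go to q0, push BZ → (q0, ε, BZ)
All input consumed in state q0 with stack BZ.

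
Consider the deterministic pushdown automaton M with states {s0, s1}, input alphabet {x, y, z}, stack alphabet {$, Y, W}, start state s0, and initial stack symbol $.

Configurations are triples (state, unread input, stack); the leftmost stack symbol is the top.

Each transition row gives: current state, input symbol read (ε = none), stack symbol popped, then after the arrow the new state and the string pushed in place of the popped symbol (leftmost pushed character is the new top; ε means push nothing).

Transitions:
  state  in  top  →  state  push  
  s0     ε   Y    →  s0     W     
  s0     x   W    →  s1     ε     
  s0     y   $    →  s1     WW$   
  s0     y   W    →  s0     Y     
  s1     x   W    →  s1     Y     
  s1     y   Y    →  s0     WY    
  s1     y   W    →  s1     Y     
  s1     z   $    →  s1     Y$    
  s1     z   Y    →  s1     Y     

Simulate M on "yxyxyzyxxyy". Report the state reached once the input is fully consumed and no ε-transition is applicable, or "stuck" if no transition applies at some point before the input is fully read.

stuck

(s0, yxyxyzyxxyy, $) ⊢ (s1, xyxyzyxxyy, WW$) ⊢ (s1, yxyzyxxyy, YW$) ⊢ (s0, xyzyxxyy, WYW$) ⊢ (s1, yzyxxyy, YW$) ⊢ (s0, zyxxyy, WYW$)
No transition for (s0, z, top W); M blocks with input zyxxyy remaining.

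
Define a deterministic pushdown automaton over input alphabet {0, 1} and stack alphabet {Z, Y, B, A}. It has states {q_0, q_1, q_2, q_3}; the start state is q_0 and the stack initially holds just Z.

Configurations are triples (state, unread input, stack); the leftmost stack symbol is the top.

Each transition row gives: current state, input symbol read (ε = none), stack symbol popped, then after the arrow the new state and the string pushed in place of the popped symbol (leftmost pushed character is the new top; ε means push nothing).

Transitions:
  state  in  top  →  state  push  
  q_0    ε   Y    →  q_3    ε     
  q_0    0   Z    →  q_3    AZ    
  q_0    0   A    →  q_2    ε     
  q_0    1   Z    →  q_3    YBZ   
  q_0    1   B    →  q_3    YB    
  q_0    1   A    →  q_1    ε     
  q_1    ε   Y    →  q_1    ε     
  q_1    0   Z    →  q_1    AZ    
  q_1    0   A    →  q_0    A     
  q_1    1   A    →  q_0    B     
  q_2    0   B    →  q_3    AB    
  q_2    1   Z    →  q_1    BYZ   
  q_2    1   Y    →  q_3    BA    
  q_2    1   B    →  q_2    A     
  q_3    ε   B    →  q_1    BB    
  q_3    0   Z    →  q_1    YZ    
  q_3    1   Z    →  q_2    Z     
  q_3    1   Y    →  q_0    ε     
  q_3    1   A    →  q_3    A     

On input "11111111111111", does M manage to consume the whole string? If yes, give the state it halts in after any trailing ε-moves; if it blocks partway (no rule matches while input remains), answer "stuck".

q_0

(q_0, 11111111111111, Z) ⊢ (q_3, 1111111111111, YBZ) ⊢ (q_0, 111111111111, BZ) ⊢ (q_3, 11111111111, YBZ) ⊢ (q_0, 1111111111, BZ) ⊢ (q_3, 111111111, YBZ) ⊢ (q_0, 11111111, BZ) ⊢ (q_3, 1111111, YBZ) ⊢ (q_0, 111111, BZ) ⊢ (q_3, 11111, YBZ) ⊢ (q_0, 1111, BZ) ⊢ (q_3, 111, YBZ) ⊢ (q_0, 11, BZ) ⊢ (q_3, 1, YBZ) ⊢ (q_0, ε, BZ)
All input consumed; M is in state q_0.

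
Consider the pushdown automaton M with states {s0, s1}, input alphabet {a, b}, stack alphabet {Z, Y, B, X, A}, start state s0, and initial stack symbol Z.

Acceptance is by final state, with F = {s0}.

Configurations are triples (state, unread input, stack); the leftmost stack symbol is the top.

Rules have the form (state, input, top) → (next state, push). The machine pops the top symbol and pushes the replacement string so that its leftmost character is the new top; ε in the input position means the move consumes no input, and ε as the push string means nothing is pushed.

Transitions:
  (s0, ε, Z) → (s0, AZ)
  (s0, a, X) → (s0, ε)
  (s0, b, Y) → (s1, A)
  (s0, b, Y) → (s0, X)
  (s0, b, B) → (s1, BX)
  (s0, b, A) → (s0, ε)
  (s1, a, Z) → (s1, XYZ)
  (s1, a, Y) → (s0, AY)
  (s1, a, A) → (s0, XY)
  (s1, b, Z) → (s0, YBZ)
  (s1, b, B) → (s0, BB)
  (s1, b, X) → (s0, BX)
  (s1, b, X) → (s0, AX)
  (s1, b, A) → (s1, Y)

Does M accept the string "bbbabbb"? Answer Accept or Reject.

Reject

No computation consumes all input and reaches a final state.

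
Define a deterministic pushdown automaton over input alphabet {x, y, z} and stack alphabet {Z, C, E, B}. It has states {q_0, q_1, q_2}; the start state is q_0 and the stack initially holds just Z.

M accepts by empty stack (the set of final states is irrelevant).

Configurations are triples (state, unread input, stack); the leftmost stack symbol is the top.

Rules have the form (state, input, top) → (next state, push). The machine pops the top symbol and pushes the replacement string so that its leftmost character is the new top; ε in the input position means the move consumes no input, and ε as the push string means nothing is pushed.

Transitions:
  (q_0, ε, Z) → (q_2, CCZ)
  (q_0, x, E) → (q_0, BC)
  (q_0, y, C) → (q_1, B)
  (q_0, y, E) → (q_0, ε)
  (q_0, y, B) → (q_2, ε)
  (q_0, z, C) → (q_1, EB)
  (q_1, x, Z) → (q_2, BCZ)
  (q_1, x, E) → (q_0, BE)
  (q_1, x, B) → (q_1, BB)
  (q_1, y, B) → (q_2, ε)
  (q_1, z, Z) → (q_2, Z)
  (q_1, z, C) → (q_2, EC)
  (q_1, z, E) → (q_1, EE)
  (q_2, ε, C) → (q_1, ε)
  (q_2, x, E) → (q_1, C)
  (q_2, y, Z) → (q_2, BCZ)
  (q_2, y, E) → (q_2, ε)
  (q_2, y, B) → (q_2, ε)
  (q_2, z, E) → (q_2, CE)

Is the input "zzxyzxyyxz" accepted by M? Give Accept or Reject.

Reject

(q_0, zzxyzxyyxz, Z)
  ε-move, top Z: go to q_2, push CCZ → (q_2, zzxyzxyyxz, CCZ)
  ε-move, top C: go to q_1, push ε → (q_1, zzxyzxyyxz, CZ)
  read z, top C: go to q_2, push EC → (q_2, zxyzxyyxz, ECZ)
  read z, top E: go to q_2, push CE → (q_2, xyzxyyxz, CECZ)
  ε-move, top C: go to q_1, push ε → (q_1, xyzxyyxz, ECZ)
  read x, top E: go to q_0, push BE → (q_0, yzxyyxz, BECZ)
  read y, top B: go to q_2, push ε → (q_2, zxyyxz, ECZ)
  read z, top E: go to q_2, push CE → (q_2, xyyxz, CECZ)
  ε-move, top C: go to q_1, push ε → (q_1, xyyxz, ECZ)
  read x, top E: go to q_0, push BE → (q_0, yyxz, BECZ)
  read y, top B: go to q_2, push ε → (q_2, yxz, ECZ)
  read y, top E: go to q_2, push ε → (q_2, xz, CZ)
  ε-move, top C: go to q_1, push ε → (q_1, xz, Z)
  read x, top Z: go to q_2, push BCZ → (q_2, z, BCZ)
No transition applies at (q_2, z, BCZ); input not fully consumed.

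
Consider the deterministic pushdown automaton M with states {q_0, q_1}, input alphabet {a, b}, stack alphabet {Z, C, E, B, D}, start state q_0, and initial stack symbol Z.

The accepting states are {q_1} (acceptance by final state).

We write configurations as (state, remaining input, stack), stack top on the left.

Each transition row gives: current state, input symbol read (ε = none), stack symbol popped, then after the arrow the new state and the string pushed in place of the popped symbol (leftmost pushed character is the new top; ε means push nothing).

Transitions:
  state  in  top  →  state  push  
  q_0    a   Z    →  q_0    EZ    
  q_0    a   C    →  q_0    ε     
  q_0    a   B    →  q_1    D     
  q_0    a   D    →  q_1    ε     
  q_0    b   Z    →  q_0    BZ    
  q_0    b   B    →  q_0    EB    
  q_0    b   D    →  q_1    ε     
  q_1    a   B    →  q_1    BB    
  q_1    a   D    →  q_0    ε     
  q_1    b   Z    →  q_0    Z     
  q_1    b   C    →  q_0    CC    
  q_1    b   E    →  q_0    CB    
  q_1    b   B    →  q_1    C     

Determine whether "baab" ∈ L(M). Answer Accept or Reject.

Reject

(q_0, baab, Z)
  read b, top Z: go to q_0, push BZ → (q_0, aab, BZ)
  read a, top B: go to q_1, push D → (q_1, ab, DZ)
  read a, top D: go to q_0, push ε → (q_0, b, Z)
  read b, top Z: go to q_0, push BZ → (q_0, ε, BZ)
All input consumed; state q_0 ∉ F and no further ε-move applies.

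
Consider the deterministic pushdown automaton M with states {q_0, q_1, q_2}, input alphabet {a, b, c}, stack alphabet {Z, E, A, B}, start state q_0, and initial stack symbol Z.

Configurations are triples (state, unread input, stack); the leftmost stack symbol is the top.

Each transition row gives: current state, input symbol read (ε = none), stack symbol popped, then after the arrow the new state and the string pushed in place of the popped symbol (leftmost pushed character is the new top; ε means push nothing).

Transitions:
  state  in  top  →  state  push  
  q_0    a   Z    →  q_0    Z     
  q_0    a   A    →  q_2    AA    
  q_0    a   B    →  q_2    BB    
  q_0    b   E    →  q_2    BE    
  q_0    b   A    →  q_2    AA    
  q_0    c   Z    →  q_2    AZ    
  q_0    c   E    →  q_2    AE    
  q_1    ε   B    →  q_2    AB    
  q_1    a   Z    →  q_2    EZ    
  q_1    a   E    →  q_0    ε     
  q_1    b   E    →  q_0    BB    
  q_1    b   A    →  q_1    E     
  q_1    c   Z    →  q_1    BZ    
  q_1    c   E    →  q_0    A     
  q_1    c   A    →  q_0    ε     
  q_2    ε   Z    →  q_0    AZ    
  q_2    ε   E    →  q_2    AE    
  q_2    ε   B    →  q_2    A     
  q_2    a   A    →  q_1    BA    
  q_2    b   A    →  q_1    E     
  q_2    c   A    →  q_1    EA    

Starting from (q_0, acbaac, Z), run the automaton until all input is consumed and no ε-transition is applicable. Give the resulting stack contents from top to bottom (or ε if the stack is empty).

AZ

(q_0, acbaac, Z)
  read a, top Z: go to q_0, push Z → (q_0, cbaac, Z)
  read c, top Z: go to q_2, push AZ → (q_2, baac, AZ)
  read b, top A: go to q_1, push E → (q_1, aac, EZ)
  read a, top E: go to q_0, push ε → (q_0, ac, Z)
  read a, top Z: go to q_0, push Z → (q_0, c, Z)
  read c, top Z: go to q_2, push AZ → (q_2, ε, AZ)
All input consumed in state q_2 with stack AZ.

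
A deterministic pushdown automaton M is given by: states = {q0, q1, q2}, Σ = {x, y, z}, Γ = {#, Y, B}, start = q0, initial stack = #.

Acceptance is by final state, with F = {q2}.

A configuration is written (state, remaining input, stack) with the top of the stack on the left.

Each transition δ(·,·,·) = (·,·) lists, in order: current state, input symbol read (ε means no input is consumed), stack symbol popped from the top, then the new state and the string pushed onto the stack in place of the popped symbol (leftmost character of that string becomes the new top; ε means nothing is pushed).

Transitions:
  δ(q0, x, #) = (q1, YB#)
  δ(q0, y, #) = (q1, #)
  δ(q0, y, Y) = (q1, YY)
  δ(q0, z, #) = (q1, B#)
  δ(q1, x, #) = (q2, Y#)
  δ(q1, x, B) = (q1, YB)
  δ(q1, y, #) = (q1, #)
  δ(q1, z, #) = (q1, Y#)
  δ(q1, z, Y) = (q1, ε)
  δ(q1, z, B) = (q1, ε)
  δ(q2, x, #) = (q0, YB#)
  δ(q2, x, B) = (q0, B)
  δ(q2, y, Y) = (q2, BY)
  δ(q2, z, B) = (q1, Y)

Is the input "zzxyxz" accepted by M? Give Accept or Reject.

(q0, zzxyxz, #) ⊢ (q1, zxyxz, B#) ⊢ (q1, xyxz, #) ⊢ (q2, yxz, Y#) ⊢ (q2, xz, BY#) ⊢ (q0, z, BY#)
No transition applies at (q0, z, BY#); input not fully consumed.

Reject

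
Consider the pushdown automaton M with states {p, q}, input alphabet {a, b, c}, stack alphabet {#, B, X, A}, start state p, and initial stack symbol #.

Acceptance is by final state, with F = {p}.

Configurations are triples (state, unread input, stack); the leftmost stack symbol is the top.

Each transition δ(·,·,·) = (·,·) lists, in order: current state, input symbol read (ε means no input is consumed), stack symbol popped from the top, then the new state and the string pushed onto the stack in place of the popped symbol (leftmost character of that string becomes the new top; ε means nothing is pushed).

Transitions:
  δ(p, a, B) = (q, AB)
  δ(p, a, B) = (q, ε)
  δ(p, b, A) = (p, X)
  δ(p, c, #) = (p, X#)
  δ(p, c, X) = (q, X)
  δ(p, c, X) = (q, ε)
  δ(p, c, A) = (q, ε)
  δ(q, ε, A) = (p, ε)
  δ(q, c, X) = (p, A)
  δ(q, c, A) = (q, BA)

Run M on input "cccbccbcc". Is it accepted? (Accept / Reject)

One accepting computation: (p, cccbccbcc, #) ⊢ (p, ccbccbcc, X#) ⊢ (q, cbccbcc, X#) ⊢ (p, bccbcc, A#) ⊢ (p, ccbcc, X#) ⊢ (q, cbcc, X#) ⊢ (p, bcc, A#) ⊢ (p, cc, X#) ⊢ (q, c, X#) ⊢ (p, ε, A#)
All input consumed and state p ∈ F.

Accept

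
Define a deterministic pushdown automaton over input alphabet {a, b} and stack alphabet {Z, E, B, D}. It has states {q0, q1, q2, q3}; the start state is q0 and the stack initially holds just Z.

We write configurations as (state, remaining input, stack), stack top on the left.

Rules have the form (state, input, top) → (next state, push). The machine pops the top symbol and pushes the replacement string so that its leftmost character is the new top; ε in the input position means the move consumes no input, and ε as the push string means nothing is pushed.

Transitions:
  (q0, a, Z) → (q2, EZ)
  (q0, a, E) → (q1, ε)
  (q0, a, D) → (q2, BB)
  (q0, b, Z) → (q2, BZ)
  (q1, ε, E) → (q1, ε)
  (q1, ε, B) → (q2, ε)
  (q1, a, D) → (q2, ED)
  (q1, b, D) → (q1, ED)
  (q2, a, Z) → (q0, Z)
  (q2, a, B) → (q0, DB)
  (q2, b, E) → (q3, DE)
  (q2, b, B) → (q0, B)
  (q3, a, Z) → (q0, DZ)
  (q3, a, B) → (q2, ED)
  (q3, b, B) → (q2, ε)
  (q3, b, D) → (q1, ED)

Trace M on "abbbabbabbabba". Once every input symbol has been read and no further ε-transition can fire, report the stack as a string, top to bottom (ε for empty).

EDEDEDEDEZ

(q0, abbbabbabbabba, Z)
  read a, top Z: go to q2, push EZ → (q2, bbbabbabbabba, EZ)
  read b, top E: go to q3, push DE → (q3, bbabbabbabba, DEZ)
  read b, top D: go to q1, push ED → (q1, babbabbabba, EDEZ)
  ε-move, top E: go to q1, push ε → (q1, babbabbabba, DEZ)
  read b, top D: go to q1, push ED → (q1, abbabbabba, EDEZ)
  ε-move, top E: go to q1, push ε → (q1, abbabbabba, DEZ)
  read a, top D: go to q2, push ED → (q2, bbabbabba, EDEZ)
  read b, top E: go to q3, push DE → (q3, babbabba, DEDEZ)
  read b, top D: go to q1, push ED → (q1, abbabba, EDEDEZ)
  ε-move, top E: go to q1, push ε → (q1, abbabba, DEDEZ)
  read a, top D: go to q2, push ED → (q2, bbabba, EDEDEZ)
  read b, top E: go to q3, push DE → (q3, babba, DEDEDEZ)
  read b, top D: go to q1, push ED → (q1, abba, EDEDEDEZ)
  ε-move, top E: go to q1, push ε → (q1, abba, DEDEDEZ)
  read a, top D: go to q2, push ED → (q2, bba, EDEDEDEZ)
  read b, top E: go to q3, push DE → (q3, ba, DEDEDEDEZ)
  read b, top D: go to q1, push ED → (q1, a, EDEDEDEDEZ)
  ε-move, top E: go to q1, push ε → (q1, a, DEDEDEDEZ)
  read a, top D: go to q2, push ED → (q2, ε, EDEDEDEDEZ)
All input consumed in state q2 with stack EDEDEDEDEZ.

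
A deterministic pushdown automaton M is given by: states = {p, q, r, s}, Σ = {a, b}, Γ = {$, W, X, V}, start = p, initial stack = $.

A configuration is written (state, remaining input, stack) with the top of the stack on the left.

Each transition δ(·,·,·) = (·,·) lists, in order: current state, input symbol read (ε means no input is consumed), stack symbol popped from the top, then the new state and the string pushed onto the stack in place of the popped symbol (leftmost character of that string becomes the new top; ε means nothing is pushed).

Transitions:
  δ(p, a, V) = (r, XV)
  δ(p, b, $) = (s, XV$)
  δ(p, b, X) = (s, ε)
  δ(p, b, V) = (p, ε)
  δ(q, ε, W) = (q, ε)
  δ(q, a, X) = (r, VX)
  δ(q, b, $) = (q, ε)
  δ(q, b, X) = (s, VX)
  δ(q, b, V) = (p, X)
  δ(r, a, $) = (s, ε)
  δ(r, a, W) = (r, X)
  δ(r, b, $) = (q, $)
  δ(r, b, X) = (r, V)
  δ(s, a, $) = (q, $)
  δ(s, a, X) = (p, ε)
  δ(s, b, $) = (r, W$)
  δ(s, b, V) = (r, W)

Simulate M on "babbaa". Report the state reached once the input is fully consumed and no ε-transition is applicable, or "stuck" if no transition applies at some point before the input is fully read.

r

(p, babbaa, $)
  read b, top $: go to s, push XV$ → (s, abbaa, XV$)
  read a, top X: go to p, push ε → (p, bbaa, V$)
  read b, top V: go to p, push ε → (p, baa, $)
  read b, top $: go to s, push XV$ → (s, aa, XV$)
  read a, top X: go to p, push ε → (p, a, V$)
  read a, top V: go to r, push XV → (r, ε, XV$)
All input consumed; M is in state r.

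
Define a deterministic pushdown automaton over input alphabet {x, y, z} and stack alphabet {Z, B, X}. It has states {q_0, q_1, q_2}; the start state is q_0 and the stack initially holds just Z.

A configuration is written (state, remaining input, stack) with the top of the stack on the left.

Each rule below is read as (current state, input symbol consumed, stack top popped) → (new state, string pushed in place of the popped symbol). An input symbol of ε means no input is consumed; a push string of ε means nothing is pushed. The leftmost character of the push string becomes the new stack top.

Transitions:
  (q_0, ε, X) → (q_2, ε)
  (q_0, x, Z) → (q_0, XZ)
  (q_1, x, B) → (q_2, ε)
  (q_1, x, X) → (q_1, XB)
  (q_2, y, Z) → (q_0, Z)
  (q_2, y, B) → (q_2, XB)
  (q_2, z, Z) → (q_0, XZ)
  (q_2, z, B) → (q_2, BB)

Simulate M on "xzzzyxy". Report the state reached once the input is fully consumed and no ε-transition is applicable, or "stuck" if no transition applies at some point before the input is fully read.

q_0

(q_0, xzzzyxy, Z)
  read x, top Z: go to q_0, push XZ → (q_0, zzzyxy, XZ)
  ε-move, top X: go to q_2, push ε → (q_2, zzzyxy, Z)
  read z, top Z: go to q_0, push XZ → (q_0, zzyxy, XZ)
  ε-move, top X: go to q_2, push ε → (q_2, zzyxy, Z)
  read z, top Z: go to q_0, push XZ → (q_0, zyxy, XZ)
  ε-move, top X: go to q_2, push ε → (q_2, zyxy, Z)
  read z, top Z: go to q_0, push XZ → (q_0, yxy, XZ)
  ε-move, top X: go to q_2, push ε → (q_2, yxy, Z)
  read y, top Z: go to q_0, push Z → (q_0, xy, Z)
  read x, top Z: go to q_0, push XZ → (q_0, y, XZ)
  ε-move, top X: go to q_2, push ε → (q_2, y, Z)
  read y, top Z: go to q_0, push Z → (q_0, ε, Z)
All input consumed; M is in state q_0.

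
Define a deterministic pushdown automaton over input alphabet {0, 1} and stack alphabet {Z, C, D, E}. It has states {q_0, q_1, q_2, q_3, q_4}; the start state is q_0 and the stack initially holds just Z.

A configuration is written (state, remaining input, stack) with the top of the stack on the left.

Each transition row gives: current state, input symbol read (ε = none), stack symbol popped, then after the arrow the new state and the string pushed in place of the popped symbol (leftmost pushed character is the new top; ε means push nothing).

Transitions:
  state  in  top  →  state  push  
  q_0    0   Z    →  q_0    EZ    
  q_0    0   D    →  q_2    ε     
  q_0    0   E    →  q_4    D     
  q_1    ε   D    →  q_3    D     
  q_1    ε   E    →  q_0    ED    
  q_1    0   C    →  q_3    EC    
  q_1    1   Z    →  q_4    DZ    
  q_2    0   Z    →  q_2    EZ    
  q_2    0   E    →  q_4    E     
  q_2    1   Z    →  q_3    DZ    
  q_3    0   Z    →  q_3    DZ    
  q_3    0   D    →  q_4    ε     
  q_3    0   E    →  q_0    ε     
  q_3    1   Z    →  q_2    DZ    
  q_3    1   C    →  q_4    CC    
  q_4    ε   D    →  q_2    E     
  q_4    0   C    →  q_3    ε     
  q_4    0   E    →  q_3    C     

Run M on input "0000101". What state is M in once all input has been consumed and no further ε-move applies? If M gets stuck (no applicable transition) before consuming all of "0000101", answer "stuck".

q_4

(q_0, 0000101, Z)
  read 0, top Z: go to q_0, push EZ → (q_0, 000101, EZ)
  read 0, top E: go to q_4, push D → (q_4, 00101, DZ)
  ε-move, top D: go to q_2, push E → (q_2, 00101, EZ)
  read 0, top E: go to q_4, push E → (q_4, 0101, EZ)
  read 0, top E: go to q_3, push C → (q_3, 101, CZ)
  read 1, top C: go to q_4, push CC → (q_4, 01, CCZ)
  read 0, top C: go to q_3, push ε → (q_3, 1, CZ)
  read 1, top C: go to q_4, push CC → (q_4, ε, CCZ)
All input consumed; M is in state q_4.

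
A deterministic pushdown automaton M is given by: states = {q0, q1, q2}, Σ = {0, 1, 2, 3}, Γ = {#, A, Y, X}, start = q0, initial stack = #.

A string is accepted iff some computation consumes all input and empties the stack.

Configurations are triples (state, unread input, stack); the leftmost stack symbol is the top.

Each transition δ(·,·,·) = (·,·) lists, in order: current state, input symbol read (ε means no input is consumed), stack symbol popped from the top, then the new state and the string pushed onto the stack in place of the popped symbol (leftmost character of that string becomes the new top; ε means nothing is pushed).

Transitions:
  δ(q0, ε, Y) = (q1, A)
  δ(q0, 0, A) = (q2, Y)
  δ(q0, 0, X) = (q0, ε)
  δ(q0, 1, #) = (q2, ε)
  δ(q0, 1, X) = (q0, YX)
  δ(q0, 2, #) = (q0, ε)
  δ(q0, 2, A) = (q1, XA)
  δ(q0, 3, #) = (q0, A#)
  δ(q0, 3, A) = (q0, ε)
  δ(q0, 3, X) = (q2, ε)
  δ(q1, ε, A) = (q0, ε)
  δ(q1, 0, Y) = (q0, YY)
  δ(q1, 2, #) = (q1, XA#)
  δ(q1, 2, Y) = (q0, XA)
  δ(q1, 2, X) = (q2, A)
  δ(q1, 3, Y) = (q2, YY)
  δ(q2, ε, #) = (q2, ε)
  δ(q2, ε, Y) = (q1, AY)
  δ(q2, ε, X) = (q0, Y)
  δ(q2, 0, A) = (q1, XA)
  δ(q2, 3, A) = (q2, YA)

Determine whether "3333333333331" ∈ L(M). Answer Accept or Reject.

(q0, 3333333333331, #)
  read 3, top #: go to q0, push A# → (q0, 333333333331, A#)
  read 3, top A: go to q0, push ε → (q0, 33333333331, #)
  read 3, top #: go to q0, push A# → (q0, 3333333331, A#)
  read 3, top A: go to q0, push ε → (q0, 333333331, #)
  read 3, top #: go to q0, push A# → (q0, 33333331, A#)
  read 3, top A: go to q0, push ε → (q0, 3333331, #)
  read 3, top #: go to q0, push A# → (q0, 333331, A#)
  read 3, top A: go to q0, push ε → (q0, 33331, #)
  read 3, top #: go to q0, push A# → (q0, 3331, A#)
  read 3, top A: go to q0, push ε → (q0, 331, #)
  read 3, top #: go to q0, push A# → (q0, 31, A#)
  read 3, top A: go to q0, push ε → (q0, 1, #)
  read 1, top #: go to q2, push ε → (q2, ε, ε)
All input consumed and the stack is empty.

Accept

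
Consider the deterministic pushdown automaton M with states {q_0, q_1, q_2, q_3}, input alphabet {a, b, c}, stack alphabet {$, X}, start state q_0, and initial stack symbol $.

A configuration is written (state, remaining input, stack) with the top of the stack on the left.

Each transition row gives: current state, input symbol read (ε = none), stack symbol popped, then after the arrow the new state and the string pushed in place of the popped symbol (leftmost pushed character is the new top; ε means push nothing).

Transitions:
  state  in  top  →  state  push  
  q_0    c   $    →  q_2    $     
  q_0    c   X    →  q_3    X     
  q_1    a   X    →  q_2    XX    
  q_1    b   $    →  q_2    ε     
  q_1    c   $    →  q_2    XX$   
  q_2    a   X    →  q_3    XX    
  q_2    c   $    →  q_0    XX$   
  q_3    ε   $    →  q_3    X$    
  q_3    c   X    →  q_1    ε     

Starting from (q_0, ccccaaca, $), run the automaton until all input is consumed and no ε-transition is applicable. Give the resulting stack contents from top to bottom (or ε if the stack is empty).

(q_0, ccccaaca, $)
  read c, top $: go to q_2, push $ → (q_2, cccaaca, $)
  read c, top $: go to q_0, push XX$ → (q_0, ccaaca, XX$)
  read c, top X: go to q_3, push X → (q_3, caaca, XX$)
  read c, top X: go to q_1, push ε → (q_1, aaca, X$)
  read a, top X: go to q_2, push XX → (q_2, aca, XX$)
  read a, top X: go to q_3, push XX → (q_3, ca, XXX$)
  read c, top X: go to q_1, push ε → (q_1, a, XX$)
  read a, top X: go to q_2, push XX → (q_2, ε, XXX$)
All input consumed in state q_2 with stack XXX$.

XXX$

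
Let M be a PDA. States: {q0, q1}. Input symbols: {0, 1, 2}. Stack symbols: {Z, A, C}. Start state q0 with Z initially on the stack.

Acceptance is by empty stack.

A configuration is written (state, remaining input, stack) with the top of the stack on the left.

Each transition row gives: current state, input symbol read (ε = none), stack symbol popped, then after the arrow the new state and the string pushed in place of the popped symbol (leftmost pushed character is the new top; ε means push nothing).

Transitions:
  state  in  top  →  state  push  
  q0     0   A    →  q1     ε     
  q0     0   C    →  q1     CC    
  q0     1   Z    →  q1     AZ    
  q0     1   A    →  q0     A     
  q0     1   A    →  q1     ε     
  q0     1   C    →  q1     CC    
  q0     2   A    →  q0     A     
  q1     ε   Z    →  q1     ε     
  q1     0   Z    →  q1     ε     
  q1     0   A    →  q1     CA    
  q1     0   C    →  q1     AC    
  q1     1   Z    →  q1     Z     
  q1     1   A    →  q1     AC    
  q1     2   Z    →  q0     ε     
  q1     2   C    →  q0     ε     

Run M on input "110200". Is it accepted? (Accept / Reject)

No computation consumes all input and empties the stack.

Reject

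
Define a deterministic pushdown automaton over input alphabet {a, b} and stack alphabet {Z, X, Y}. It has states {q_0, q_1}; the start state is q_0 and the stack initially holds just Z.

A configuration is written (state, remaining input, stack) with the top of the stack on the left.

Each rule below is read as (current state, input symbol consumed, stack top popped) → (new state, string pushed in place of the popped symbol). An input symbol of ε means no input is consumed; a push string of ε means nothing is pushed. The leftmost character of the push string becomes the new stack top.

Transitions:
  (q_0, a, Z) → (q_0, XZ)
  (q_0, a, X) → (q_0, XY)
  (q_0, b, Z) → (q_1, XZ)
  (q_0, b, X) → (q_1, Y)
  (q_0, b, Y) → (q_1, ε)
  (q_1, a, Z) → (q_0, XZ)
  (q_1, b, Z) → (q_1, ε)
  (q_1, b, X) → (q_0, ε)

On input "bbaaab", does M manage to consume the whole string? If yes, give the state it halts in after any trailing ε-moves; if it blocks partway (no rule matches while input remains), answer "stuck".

(q_0, bbaaab, Z)
  read b, top Z: go to q_1, push XZ → (q_1, baaab, XZ)
  read b, top X: go to q_0, push ε → (q_0, aaab, Z)
  read a, top Z: go to q_0, push XZ → (q_0, aab, XZ)
  read a, top X: go to q_0, push XY → (q_0, ab, XYZ)
  read a, top X: go to q_0, push XY → (q_0, b, XYYZ)
  read b, top X: go to q_1, push Y → (q_1, ε, YYYZ)
All input consumed; M is in state q_1.

q_1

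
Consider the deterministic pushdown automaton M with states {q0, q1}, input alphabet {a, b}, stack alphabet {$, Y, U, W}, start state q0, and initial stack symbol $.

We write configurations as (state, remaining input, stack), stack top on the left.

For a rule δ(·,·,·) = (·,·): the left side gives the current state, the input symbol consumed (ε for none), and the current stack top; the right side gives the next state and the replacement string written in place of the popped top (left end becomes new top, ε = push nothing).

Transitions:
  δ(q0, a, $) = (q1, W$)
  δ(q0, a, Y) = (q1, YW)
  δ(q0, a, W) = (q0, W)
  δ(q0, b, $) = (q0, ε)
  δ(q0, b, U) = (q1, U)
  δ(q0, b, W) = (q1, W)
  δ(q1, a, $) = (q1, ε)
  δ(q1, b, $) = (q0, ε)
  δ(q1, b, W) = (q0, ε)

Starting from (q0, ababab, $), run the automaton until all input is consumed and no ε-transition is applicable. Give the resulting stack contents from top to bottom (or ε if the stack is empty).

(q0, ababab, $)
  read a, top $: go to q1, push W$ → (q1, babab, W$)
  read b, top W: go to q0, push ε → (q0, abab, $)
  read a, top $: go to q1, push W$ → (q1, bab, W$)
  read b, top W: go to q0, push ε → (q0, ab, $)
  read a, top $: go to q1, push W$ → (q1, b, W$)
  read b, top W: go to q0, push ε → (q0, ε, $)
All input consumed in state q0 with stack $.

$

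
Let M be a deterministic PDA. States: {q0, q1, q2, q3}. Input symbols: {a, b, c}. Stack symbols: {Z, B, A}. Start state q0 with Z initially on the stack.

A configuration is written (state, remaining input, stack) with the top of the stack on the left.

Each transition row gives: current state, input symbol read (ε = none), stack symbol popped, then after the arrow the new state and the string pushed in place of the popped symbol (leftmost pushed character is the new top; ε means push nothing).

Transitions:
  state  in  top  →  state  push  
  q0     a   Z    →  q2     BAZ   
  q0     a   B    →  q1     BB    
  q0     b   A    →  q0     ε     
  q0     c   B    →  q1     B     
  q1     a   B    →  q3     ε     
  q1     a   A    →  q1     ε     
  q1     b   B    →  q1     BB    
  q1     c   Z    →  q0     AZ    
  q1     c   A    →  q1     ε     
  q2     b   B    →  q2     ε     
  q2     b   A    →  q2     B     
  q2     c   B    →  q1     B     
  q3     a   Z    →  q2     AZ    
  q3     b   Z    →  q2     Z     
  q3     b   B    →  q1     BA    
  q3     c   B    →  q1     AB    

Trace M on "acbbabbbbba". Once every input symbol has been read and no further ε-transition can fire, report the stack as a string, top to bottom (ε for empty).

BBBBABAZ

(q0, acbbabbbbba, Z)
  read a, top Z: go to q2, push BAZ → (q2, cbbabbbbba, BAZ)
  read c, top B: go to q1, push B → (q1, bbabbbbba, BAZ)
  read b, top B: go to q1, push BB → (q1, babbbbba, BBAZ)
  read b, top B: go to q1, push BB → (q1, abbbbba, BBBAZ)
  read a, top B: go to q3, push ε → (q3, bbbbba, BBAZ)
  read b, top B: go to q1, push BA → (q1, bbbba, BABAZ)
  read b, top B: go to q1, push BB → (q1, bbba, BBABAZ)
  read b, top B: go to q1, push BB → (q1, bba, BBBABAZ)
  read b, top B: go to q1, push BB → (q1, ba, BBBBABAZ)
  read b, top B: go to q1, push BB → (q1, a, BBBBBABAZ)
  read a, top B: go to q3, push ε → (q3, ε, BBBBABAZ)
All input consumed in state q3 with stack BBBBABAZ.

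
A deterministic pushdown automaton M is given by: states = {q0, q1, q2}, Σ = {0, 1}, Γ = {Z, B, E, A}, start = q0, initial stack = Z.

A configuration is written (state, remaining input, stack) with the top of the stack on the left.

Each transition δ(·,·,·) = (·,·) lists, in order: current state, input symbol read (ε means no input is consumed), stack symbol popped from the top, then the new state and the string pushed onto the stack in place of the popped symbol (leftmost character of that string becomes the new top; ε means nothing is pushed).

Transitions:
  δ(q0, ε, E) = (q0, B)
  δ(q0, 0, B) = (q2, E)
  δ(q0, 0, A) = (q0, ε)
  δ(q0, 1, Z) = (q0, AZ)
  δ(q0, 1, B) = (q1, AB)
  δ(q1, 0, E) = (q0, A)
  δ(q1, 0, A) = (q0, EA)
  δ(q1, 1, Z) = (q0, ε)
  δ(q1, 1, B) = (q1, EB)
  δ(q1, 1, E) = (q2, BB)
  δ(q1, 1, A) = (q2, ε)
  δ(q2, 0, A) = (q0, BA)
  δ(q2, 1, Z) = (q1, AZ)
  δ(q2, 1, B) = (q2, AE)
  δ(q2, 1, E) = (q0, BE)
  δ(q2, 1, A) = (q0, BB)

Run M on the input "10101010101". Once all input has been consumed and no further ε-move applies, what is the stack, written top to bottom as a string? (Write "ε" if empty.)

(q0, 10101010101, Z)
  read 1, top Z: go to q0, push AZ → (q0, 0101010101, AZ)
  read 0, top A: go to q0, push ε → (q0, 101010101, Z)
  read 1, top Z: go to q0, push AZ → (q0, 01010101, AZ)
  read 0, top A: go to q0, push ε → (q0, 1010101, Z)
  read 1, top Z: go to q0, push AZ → (q0, 010101, AZ)
  read 0, top A: go to q0, push ε → (q0, 10101, Z)
  read 1, top Z: go to q0, push AZ → (q0, 0101, AZ)
  read 0, top A: go to q0, push ε → (q0, 101, Z)
  read 1, top Z: go to q0, push AZ → (q0, 01, AZ)
  read 0, top A: go to q0, push ε → (q0, 1, Z)
  read 1, top Z: go to q0, push AZ → (q0, ε, AZ)
All input consumed in state q0 with stack AZ.

AZ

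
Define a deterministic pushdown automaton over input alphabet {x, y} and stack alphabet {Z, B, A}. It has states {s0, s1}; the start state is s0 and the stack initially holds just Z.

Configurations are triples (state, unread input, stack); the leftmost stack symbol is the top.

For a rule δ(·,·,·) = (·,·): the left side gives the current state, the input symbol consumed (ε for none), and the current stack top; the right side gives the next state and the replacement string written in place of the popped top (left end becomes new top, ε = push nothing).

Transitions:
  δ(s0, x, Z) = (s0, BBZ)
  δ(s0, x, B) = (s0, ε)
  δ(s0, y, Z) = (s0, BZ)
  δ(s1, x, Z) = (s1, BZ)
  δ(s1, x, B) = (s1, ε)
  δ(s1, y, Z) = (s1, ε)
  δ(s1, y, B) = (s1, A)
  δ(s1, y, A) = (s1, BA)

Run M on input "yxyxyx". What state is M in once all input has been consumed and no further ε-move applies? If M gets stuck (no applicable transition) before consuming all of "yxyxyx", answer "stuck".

(s0, yxyxyx, Z)
  read y, top Z: go to s0, push BZ → (s0, xyxyx, BZ)
  read x, top B: go to s0, push ε → (s0, yxyx, Z)
  read y, top Z: go to s0, push BZ → (s0, xyx, BZ)
  read x, top B: go to s0, push ε → (s0, yx, Z)
  read y, top Z: go to s0, push BZ → (s0, x, BZ)
  read x, top B: go to s0, push ε → (s0, ε, Z)
All input consumed; M is in state s0.

s0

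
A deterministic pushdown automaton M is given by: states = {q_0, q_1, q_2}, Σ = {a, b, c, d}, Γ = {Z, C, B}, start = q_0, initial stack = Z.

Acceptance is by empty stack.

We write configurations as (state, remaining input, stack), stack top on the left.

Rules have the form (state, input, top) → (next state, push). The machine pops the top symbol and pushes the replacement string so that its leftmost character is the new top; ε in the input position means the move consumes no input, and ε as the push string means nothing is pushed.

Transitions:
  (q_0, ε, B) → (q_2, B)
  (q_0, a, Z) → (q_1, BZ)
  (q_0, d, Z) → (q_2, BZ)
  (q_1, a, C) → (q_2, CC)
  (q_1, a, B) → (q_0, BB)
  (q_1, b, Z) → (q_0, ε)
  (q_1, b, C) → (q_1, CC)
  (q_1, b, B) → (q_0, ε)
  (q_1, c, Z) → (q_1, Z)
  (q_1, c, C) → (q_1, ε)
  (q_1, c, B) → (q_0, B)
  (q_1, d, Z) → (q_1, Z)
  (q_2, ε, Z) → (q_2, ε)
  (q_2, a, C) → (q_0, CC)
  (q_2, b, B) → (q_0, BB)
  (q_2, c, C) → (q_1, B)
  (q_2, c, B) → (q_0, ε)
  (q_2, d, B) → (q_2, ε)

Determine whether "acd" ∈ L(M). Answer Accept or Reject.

(q_0, acd, Z)
  read a, top Z: go to q_1, push BZ → (q_1, cd, BZ)
  read c, top B: go to q_0, push B → (q_0, d, BZ)
  ε-move, top B: go to q_2, push B → (q_2, d, BZ)
  read d, top B: go to q_2, push ε → (q_2, ε, Z)
  ε-move, top Z: go to q_2, push ε → (q_2, ε, ε)
All input consumed and the stack is empty.

Accept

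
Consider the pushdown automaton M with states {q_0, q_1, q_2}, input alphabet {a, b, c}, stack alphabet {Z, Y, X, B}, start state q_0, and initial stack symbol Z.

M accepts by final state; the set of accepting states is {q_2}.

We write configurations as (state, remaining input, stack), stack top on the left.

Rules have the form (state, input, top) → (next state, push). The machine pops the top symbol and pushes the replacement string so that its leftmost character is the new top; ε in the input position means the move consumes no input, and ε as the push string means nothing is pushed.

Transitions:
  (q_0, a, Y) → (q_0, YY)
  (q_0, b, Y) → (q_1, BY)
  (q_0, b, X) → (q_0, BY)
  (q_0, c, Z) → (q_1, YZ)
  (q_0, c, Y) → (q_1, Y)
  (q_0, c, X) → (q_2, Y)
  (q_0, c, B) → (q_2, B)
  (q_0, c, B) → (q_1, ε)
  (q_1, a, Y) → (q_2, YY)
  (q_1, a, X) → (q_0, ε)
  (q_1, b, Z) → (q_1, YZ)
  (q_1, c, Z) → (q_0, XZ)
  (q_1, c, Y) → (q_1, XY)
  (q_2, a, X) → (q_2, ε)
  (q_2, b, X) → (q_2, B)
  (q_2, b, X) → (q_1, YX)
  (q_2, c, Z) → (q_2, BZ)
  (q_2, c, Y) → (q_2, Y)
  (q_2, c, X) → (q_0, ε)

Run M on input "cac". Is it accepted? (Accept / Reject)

One accepting computation: (q_0, cac, Z) ⊢ (q_1, ac, YZ) ⊢ (q_2, c, YYZ) ⊢ (q_2, ε, YYZ)
All input consumed and state q_2 ∈ F.

Accept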